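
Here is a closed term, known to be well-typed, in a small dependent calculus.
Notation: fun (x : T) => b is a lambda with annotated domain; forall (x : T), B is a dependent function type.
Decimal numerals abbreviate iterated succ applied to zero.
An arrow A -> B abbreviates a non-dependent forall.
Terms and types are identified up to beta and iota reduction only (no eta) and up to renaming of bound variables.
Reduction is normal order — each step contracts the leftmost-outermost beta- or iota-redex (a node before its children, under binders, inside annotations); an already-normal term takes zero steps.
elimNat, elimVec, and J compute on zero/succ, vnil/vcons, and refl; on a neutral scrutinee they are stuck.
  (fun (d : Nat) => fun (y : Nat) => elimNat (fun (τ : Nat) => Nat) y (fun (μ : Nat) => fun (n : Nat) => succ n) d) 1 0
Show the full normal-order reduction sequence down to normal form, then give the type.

normal-order reduction:
  (fun (d : Nat) => fun (y : Nat) => elimNat (fun (τ : Nat) => Nat) y (fun (μ : Nat) => fun (n : Nat) => succ n) d) 1 0
  ~> (fun (d : Nat) => elimNat (fun (y : Nat) => Nat) d (fun (τ : Nat) => fun (μ : Nat) => succ μ) 1) 0
  ~> elimNat (fun (d : Nat) => Nat) 0 (fun (y : Nat) => fun (τ : Nat) => succ τ) 1
  ~> (fun (d : Nat) => fun (y : Nat) => succ y) 0 (elimNat (fun (τ : Nat) => Nat) 0 (fun (μ : Nat) => fun (n : Nat) => succ n) 0)
  ~> (fun (d : Nat) => succ d) (elimNat (fun (y : Nat) => Nat) 0 (fun (τ : Nat) => fun (μ : Nat) => succ μ) 0)
  ~> succ (elimNat (fun (d : Nat) => Nat) 0 (fun (y : Nat) => fun (τ : Nat) => succ τ) 0)
  ~> 1
type:
  Nat


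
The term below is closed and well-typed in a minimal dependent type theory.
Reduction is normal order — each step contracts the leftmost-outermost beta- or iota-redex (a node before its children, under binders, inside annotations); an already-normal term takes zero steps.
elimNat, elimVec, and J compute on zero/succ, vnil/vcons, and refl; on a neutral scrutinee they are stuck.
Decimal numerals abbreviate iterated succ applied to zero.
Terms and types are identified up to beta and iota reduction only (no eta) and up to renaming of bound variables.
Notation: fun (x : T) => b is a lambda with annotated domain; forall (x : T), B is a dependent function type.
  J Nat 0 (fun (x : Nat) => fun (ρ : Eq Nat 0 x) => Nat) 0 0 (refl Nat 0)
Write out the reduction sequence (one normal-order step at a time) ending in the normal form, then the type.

normal-order reduction sequence:
  J Nat 0 (fun (x : Nat) => fun (ρ : Eq Nat 0 x) => Nat) 0 0 (refl Nat 0)
  ~> 0
the term's type:
  Nat


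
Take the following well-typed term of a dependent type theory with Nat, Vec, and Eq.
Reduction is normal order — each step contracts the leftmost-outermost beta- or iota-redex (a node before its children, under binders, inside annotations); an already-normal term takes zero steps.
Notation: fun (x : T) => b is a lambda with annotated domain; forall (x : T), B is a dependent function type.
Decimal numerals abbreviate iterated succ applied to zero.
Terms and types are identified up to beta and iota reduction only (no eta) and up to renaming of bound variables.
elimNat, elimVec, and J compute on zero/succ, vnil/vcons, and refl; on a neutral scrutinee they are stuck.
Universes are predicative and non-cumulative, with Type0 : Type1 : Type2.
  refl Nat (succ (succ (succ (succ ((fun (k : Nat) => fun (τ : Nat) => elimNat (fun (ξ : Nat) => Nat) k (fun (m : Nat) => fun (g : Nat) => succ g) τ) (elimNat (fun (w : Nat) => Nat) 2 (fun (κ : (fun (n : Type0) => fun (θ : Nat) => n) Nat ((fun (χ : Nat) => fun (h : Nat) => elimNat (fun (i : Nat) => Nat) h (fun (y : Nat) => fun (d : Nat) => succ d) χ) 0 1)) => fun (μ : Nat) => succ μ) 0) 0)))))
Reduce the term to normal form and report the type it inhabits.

resulting normal form:
  refl Nat 6
the term's type:
  Eq Nat 6 6
observation: 4 normal-order steps separate the term from its normal form.


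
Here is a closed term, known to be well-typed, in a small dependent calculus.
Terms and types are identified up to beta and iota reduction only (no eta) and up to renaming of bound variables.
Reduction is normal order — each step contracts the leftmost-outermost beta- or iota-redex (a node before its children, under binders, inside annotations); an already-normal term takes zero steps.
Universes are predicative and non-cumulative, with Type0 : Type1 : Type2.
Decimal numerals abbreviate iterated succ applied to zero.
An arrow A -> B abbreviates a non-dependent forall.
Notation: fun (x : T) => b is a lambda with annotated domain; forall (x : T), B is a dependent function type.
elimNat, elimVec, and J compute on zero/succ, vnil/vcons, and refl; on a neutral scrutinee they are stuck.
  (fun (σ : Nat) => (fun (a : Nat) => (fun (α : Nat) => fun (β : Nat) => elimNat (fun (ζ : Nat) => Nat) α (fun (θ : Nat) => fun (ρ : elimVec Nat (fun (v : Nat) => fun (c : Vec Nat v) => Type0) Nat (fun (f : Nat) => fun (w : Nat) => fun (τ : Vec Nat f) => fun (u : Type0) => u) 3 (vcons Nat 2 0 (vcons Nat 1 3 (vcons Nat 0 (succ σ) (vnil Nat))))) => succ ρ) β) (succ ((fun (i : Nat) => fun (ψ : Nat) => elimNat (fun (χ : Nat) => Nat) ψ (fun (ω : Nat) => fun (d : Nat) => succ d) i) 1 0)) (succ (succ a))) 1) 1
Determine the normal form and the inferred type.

resulting normal form:
  5
the term's type:
  Nat
observation: the leftmost-outermost redex is a beta-redex, and normalization takes 20 steps.


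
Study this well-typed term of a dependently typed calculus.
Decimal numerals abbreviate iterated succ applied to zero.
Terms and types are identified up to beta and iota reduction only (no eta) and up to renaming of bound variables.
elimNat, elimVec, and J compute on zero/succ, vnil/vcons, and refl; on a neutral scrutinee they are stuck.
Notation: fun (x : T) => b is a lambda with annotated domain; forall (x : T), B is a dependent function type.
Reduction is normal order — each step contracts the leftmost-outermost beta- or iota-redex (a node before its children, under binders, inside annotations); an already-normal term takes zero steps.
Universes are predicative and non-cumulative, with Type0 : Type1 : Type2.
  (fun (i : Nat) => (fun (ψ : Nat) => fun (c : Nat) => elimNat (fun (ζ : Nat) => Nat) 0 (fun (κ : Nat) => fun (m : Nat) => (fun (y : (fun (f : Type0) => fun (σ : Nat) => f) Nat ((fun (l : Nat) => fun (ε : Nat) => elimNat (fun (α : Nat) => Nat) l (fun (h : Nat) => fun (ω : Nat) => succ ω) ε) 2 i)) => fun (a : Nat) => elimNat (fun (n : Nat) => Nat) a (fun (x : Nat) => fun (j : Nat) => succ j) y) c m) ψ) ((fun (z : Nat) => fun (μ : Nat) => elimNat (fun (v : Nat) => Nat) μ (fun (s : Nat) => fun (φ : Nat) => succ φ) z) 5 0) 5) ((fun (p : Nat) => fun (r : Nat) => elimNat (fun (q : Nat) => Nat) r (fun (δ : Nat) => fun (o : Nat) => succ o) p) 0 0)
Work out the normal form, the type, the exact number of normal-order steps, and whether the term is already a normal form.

reduced normal form:
  25
type:
  Nat
normal-order step count: 55
already normal: no
first redex: a beta-redex


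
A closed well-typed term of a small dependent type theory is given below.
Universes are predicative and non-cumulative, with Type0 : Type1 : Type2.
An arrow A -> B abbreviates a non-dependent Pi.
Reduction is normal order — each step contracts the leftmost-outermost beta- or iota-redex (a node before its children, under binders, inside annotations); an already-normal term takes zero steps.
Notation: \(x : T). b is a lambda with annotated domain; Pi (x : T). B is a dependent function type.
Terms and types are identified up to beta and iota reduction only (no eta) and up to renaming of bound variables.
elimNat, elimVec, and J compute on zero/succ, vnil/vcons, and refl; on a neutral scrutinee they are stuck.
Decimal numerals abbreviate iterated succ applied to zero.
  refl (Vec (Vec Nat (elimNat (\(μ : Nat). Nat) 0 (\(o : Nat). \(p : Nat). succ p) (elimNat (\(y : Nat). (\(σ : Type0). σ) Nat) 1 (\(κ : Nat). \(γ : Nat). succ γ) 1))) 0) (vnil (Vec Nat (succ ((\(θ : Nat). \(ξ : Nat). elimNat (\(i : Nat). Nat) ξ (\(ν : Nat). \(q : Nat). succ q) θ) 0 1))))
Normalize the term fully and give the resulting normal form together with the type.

resulting normal form:
  refl (Vec (Vec Nat 2) 0) (vnil (Vec Nat 2))
type:
  Eq (Vec (Vec Nat 2) 0) (vnil (Vec Nat 2)) (vnil (Vec Nat 2))


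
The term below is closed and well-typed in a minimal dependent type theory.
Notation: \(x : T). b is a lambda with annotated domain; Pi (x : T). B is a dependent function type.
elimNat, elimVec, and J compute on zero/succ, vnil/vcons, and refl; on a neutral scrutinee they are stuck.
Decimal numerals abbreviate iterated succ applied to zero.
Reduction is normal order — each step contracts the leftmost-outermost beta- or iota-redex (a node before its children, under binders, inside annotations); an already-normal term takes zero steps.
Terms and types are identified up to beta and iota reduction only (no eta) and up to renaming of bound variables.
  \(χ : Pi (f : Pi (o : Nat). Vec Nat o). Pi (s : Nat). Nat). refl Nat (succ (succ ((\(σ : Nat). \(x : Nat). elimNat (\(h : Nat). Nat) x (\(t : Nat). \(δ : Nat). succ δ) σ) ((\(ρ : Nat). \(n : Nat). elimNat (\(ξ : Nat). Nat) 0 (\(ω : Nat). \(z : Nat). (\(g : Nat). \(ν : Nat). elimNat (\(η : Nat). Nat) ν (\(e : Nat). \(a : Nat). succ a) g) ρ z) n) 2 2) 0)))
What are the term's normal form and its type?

reduced normal form:
  \(χ : Pi (f : Pi (o : Nat). Vec Nat o). Pi (s : Nat). Nat). refl Nat 6
type:
  Pi (χ : Pi (f : Pi (o : Nat). Vec Nat o). Pi (s : Nat). Nat). Eq Nat 6 6
observation: the first redex contracted is a beta-redex; the normal form is reached in 42 normal-order steps.


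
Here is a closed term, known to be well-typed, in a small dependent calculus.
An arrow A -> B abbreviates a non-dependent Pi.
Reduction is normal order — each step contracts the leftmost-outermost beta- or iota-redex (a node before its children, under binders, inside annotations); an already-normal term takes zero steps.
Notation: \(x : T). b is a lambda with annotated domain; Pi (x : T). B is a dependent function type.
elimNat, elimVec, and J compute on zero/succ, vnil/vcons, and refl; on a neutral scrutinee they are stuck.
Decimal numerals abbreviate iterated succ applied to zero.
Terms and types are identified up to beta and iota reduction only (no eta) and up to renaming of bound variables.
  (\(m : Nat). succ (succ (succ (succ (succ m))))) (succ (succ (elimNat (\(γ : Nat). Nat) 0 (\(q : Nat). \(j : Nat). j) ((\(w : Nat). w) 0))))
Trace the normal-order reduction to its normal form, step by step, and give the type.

reduction (normal order):
  (\(m : Nat). succ (succ (succ (succ (succ m))))) (succ (succ (elimNat (\(γ : Nat). Nat) 0 (\(q : Nat). \(j : Nat). j) ((\(w : Nat). w) 0))))
  ~> succ (succ (succ (succ (succ (succ (succ (elimNat (\(m : Nat). Nat) 0 (\(γ : Nat). \(q : Nat). q) ((\(j : Nat). j) 0))))))))
  ~> succ (succ (succ (succ (succ (succ (succ (elimNat (\(m : Nat). Nat) 0 (\(γ : Nat). \(q : Nat). q) 0)))))))
  ~> 7
inferred type:
  Nat


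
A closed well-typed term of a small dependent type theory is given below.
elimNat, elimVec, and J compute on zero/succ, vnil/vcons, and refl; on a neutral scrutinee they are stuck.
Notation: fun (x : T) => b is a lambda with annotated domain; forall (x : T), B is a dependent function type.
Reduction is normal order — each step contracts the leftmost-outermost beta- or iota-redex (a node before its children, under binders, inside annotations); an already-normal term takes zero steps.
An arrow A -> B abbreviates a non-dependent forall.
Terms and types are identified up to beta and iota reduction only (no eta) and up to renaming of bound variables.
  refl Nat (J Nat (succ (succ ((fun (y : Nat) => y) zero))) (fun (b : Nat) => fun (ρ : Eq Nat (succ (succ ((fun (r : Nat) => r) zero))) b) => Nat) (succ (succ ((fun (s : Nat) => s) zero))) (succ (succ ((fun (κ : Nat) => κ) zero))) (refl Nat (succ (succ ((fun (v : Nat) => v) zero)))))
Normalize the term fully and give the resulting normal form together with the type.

normal form:
  refl Nat (succ (succ zero))
type:
  Eq Nat (succ (succ zero)) (succ (succ zero))


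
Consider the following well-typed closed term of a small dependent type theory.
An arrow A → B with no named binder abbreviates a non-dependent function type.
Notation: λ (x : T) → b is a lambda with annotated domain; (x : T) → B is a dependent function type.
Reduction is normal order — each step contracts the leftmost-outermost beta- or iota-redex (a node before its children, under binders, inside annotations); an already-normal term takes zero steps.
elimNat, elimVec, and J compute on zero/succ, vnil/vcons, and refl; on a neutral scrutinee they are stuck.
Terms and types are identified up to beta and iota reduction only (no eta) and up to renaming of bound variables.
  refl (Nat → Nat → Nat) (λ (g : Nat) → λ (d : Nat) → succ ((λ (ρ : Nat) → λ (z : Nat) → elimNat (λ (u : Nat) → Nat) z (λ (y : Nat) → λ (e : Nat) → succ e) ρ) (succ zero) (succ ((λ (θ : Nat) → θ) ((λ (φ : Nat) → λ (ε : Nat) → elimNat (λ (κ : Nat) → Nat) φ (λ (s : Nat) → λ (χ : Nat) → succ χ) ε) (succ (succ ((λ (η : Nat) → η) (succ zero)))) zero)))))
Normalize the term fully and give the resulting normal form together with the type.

normal form:
  refl (Nat → Nat → Nat) (λ (g : Nat) → λ (d : Nat) → succ (succ (succ (succ (succ (succ zero))))))
inferred type:
  Eq (Nat → Nat → Nat) (λ (g : Nat) → λ (d : Nat) → succ (succ (succ (succ (succ (succ zero)))))) (λ (ρ : Nat) → λ (z : Nat) → succ (succ (succ (succ (succ (succ zero))))))
observation: normalization takes exactly 11 steps under the normal-order strategy.


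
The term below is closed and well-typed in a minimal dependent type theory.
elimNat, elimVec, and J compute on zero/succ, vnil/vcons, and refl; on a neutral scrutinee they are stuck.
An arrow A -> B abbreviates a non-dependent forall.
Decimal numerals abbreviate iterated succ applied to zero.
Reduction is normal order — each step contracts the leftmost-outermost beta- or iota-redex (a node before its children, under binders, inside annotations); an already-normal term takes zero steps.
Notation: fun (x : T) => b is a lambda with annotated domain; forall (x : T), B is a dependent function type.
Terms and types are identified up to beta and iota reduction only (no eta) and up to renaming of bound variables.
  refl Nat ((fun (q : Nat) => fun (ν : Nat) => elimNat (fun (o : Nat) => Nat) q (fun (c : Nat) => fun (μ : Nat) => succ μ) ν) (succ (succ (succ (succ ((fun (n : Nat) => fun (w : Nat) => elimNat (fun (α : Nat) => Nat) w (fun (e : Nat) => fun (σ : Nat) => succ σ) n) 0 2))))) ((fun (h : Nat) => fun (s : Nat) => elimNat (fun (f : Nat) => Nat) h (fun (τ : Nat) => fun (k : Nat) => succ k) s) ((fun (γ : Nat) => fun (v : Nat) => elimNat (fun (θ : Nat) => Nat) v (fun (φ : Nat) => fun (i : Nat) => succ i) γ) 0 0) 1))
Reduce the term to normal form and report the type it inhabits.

reduced normal form:
  refl Nat 7
inferred type:
  Eq Nat 7 7
observation: the term reaches its normal form after 18 normal-order steps.


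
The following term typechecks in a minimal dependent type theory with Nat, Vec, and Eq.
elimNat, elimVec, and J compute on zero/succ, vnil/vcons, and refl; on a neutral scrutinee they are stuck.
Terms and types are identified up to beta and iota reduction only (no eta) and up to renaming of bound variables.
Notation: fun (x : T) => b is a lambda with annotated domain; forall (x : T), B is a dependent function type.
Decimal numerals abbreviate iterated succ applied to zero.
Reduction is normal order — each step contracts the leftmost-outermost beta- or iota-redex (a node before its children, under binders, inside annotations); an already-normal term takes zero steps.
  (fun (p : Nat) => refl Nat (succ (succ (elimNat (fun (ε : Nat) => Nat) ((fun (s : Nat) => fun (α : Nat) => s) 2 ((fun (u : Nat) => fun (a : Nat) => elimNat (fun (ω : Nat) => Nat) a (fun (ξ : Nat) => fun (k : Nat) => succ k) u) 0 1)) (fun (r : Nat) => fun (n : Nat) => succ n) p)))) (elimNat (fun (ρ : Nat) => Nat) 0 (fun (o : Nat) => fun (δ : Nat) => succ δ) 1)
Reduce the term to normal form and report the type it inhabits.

resulting normal form:
  refl Nat 5
inferred type:
  Eq Nat 5 5
observation: contracting a beta-redex first, the term normalizes in 11 steps.


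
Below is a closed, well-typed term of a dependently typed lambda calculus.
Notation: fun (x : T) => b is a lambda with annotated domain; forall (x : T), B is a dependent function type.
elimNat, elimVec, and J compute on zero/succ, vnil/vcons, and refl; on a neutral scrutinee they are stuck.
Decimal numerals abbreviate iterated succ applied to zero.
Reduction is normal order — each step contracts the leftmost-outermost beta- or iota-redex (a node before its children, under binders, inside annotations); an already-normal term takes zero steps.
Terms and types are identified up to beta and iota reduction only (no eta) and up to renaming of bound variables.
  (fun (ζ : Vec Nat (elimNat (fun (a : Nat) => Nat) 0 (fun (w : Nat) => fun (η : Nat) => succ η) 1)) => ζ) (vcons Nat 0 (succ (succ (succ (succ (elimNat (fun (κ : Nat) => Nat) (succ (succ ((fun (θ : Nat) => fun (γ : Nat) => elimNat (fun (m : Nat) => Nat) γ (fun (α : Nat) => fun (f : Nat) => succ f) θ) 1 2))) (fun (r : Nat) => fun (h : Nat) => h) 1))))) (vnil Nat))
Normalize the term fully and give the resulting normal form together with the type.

normal form:
  vcons Nat 0 9 (vnil Nat)
inferred type:
  Vec Nat 1
observation: 11 normal-order steps separate the term from its normal form.


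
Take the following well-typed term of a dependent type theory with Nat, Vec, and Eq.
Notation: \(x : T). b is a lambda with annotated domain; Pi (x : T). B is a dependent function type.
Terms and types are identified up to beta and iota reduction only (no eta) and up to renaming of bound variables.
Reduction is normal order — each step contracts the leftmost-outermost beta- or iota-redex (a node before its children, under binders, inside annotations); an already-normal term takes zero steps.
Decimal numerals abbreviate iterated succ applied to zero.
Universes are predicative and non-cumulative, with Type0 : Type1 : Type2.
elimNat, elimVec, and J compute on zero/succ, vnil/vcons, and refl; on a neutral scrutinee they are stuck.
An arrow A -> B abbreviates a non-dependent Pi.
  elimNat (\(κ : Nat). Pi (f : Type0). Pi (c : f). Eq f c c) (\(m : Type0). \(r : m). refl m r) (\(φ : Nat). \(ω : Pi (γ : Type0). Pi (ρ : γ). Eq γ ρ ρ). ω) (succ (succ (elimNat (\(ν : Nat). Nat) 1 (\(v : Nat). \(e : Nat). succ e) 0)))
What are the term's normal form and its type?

resulting normal form:
  \(κ : Type0). \(f : κ). refl κ f
type:
  Pi (κ : Type0). Pi (f : κ). Eq κ f f
observation: 11 normal-order steps separate the term from its normal form.


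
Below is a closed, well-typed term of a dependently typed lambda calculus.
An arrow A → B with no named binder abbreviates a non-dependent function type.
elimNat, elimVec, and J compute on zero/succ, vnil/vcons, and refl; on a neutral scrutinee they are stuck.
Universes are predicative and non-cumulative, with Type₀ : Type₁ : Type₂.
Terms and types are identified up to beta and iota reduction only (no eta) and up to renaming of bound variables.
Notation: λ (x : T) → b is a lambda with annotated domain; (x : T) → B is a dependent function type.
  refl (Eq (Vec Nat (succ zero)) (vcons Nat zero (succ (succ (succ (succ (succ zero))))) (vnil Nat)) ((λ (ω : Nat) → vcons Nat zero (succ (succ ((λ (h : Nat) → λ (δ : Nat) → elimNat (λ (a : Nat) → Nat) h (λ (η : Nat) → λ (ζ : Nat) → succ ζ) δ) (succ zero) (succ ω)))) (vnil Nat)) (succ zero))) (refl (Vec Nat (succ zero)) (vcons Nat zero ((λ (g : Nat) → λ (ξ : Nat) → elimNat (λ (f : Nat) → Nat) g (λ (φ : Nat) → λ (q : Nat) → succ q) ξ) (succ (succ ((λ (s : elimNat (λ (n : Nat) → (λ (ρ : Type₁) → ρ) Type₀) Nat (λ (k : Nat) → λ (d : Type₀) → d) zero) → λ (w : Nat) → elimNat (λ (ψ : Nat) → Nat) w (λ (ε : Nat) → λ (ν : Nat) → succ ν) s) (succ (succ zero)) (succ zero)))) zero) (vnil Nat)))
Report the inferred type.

the term's type:
  Eq (Eq (Vec Nat (succ zero)) (vcons Nat zero (succ (succ (succ (succ (succ zero))))) (vnil Nat)) (vcons Nat zero (succ (succ (succ (succ (succ zero))))) (vnil Nat))) (refl (Vec Nat (succ zero)) (vcons Nat zero (succ (succ (succ (succ (succ zero))))) (vnil Nat))) (refl (Vec Nat (succ zero)) (vcons Nat zero (succ (succ (succ (succ (succ zero))))) (vnil Nat)))


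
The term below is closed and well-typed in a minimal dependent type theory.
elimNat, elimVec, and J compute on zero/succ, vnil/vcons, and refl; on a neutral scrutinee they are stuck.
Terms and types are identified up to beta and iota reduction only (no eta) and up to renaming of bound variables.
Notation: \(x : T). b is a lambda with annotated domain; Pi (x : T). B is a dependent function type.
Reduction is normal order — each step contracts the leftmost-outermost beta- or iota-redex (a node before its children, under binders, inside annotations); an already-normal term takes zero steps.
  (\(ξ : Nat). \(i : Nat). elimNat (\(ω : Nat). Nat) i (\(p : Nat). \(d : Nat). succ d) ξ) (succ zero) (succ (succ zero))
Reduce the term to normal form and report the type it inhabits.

resulting normal form:
  succ (succ (succ zero))
the term's type:
  Nat


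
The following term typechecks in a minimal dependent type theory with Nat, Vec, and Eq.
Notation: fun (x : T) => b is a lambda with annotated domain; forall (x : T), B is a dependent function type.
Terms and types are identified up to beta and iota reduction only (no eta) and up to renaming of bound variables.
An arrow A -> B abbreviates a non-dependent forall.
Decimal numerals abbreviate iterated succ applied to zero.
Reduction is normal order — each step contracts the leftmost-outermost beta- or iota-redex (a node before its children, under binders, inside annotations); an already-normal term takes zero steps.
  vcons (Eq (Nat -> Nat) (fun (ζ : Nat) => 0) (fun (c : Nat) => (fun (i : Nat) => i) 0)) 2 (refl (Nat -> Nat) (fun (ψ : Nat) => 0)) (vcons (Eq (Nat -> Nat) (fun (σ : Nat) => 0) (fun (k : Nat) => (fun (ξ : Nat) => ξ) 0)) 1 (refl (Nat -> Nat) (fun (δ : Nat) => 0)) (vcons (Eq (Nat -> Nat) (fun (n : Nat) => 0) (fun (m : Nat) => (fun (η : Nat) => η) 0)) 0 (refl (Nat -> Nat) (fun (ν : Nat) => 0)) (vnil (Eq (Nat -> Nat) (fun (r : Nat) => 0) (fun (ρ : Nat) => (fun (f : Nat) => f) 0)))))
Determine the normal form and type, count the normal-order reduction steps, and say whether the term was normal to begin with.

resulting normal form:
  vcons (Eq (Nat -> Nat) (fun (ζ : Nat) => 0) (fun (c : Nat) => 0)) 2 (refl (Nat -> Nat) (fun (i : Nat) => 0)) (vcons (Eq (Nat -> Nat) (fun (ψ : Nat) => 0) (fun (σ : Nat) => 0)) 1 (refl (Nat -> Nat) (fun (k : Nat) => 0)) (vcons (Eq (Nat -> Nat) (fun (ξ : Nat) => 0) (fun (δ : Nat) => 0)) 0 (refl (Nat -> Nat) (fun (n : Nat) => 0)) (vnil (Eq (Nat -> Nat) (fun (m : Nat) => 0) (fun (η : Nat) => 0)))))
inferred type:
  Vec (Eq (Nat -> Nat) (fun (ζ : Nat) => 0) (fun (c : Nat) => 0)) 3
normal-order step count: 4
already normal: no
first redex: a beta-redex


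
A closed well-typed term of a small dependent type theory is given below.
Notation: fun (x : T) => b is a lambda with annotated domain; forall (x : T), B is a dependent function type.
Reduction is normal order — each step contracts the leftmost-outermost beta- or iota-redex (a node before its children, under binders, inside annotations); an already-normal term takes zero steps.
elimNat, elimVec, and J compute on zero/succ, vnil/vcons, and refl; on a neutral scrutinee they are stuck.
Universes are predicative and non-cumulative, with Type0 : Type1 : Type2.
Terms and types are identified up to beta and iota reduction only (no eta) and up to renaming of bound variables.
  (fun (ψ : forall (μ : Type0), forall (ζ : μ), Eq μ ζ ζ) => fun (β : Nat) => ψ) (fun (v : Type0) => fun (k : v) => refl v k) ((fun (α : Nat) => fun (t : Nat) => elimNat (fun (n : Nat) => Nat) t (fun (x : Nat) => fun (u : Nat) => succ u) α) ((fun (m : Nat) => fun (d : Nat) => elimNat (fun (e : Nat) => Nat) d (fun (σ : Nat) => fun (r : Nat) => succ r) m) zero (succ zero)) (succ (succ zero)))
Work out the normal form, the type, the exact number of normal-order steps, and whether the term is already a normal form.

normal form:
  fun (ψ : Type0) => fun (μ : ψ) => refl ψ μ
type:
  forall (ψ : Type0), forall (μ : ψ), Eq ψ μ μ
steps to reach normal form (normal order): 2
term was already normal: no
first redex: a beta-redex


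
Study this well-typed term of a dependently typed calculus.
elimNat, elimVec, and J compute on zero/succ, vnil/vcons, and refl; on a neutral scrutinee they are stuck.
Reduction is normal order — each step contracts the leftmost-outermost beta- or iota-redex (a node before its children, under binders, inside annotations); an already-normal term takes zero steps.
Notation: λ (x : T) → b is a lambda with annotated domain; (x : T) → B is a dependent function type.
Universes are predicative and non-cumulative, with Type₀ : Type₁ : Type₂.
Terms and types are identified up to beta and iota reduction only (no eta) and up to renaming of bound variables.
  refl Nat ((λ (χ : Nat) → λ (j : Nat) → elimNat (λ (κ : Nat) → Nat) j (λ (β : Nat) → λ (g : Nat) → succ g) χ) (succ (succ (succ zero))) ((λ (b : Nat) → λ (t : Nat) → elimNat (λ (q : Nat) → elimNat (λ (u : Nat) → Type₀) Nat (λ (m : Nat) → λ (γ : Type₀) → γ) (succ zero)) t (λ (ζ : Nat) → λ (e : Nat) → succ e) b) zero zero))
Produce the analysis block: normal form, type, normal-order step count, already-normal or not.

normal form:
  refl Nat (succ (succ (succ zero)))
the term's type:
  Eq Nat (succ (succ (succ zero))) (succ (succ (succ zero)))
normal-order step count: 15
already normal: no
first redex: a beta-redex


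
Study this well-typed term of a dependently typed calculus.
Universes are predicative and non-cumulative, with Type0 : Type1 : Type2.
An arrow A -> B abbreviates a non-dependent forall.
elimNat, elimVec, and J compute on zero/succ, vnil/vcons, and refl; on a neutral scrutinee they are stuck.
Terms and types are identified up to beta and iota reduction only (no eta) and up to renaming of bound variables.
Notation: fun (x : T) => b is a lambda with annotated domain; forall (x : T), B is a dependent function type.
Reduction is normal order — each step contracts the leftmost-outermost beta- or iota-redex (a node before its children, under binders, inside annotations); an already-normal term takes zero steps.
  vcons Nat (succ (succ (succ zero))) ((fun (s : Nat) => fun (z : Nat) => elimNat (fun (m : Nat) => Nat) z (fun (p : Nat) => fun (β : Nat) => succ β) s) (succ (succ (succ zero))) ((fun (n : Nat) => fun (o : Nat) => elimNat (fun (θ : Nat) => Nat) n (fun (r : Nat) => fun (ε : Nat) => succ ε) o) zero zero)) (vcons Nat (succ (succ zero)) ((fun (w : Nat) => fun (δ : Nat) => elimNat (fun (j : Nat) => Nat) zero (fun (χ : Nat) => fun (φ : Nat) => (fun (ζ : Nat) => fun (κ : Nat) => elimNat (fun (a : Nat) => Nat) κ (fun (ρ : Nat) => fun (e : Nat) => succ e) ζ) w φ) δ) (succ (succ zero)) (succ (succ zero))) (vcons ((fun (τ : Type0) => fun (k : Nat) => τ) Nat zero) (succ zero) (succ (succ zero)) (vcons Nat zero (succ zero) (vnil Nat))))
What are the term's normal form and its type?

reduced normal form:
  vcons Nat (succ (succ (succ zero))) (succ (succ (succ zero))) (vcons Nat (succ (succ zero)) (succ (succ (succ (succ zero)))) (vcons Nat (succ zero) (succ (succ zero)) (vcons Nat zero (succ zero) (vnil Nat))))
the term's type:
  Vec Nat (succ (succ (succ (succ zero))))
observation: the term reaches its normal form after 44 normal-order steps.


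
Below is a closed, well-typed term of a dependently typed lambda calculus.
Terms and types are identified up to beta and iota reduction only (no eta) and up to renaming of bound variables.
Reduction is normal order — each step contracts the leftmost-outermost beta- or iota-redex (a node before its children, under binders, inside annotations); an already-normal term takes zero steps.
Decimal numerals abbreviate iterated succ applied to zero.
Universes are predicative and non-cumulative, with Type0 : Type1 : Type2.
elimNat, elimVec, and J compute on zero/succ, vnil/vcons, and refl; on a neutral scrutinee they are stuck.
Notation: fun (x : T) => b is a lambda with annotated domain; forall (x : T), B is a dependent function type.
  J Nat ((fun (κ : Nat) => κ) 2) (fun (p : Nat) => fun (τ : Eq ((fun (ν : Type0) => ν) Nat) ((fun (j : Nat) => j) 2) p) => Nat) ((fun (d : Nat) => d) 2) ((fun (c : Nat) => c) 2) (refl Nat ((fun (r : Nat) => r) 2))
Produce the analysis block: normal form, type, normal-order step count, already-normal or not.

reduced normal form:
  2
type:
  Nat
reduction steps (normal order): 2
term was already normal: no
first contracted redex: a J iota-redex


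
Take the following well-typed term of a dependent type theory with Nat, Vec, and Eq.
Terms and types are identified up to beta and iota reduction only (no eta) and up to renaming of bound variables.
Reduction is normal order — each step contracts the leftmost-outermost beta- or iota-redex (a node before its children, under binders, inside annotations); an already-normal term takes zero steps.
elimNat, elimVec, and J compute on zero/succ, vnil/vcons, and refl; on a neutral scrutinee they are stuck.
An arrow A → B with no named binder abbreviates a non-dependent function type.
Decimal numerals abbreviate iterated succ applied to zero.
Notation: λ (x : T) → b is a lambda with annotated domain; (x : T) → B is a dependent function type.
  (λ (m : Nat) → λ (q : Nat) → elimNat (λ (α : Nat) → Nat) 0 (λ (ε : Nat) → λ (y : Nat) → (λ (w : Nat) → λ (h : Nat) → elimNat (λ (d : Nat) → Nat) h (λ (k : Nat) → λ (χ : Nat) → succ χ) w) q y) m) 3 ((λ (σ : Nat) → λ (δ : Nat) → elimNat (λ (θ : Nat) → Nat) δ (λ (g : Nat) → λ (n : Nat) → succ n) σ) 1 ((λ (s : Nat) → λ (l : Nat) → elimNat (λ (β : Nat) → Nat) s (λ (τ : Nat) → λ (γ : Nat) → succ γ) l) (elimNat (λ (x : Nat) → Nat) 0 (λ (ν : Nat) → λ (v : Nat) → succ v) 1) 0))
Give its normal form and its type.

normal form:
  6
type:
  Nat
observation: reduction starts at a beta-redex, and 78 normal-order steps reach the normal form.


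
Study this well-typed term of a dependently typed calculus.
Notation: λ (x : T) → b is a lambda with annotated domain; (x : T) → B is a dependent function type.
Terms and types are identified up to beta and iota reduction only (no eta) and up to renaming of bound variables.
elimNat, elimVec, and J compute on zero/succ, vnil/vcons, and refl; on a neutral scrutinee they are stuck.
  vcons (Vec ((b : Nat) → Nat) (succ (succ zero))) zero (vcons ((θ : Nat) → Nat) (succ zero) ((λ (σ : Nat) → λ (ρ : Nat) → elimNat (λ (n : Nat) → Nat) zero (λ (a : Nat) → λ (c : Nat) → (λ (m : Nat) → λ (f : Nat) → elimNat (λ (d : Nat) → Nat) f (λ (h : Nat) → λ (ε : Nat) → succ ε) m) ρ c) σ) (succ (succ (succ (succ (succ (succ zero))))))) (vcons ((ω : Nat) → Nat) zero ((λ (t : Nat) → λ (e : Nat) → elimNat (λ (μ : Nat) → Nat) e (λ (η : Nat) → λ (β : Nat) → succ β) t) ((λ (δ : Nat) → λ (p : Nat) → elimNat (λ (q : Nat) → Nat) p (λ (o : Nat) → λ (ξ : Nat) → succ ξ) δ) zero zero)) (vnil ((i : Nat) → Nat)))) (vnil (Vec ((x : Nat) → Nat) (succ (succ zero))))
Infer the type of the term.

type:
  Vec (Vec ((b : Nat) → Nat) (succ (succ zero))) (succ zero)


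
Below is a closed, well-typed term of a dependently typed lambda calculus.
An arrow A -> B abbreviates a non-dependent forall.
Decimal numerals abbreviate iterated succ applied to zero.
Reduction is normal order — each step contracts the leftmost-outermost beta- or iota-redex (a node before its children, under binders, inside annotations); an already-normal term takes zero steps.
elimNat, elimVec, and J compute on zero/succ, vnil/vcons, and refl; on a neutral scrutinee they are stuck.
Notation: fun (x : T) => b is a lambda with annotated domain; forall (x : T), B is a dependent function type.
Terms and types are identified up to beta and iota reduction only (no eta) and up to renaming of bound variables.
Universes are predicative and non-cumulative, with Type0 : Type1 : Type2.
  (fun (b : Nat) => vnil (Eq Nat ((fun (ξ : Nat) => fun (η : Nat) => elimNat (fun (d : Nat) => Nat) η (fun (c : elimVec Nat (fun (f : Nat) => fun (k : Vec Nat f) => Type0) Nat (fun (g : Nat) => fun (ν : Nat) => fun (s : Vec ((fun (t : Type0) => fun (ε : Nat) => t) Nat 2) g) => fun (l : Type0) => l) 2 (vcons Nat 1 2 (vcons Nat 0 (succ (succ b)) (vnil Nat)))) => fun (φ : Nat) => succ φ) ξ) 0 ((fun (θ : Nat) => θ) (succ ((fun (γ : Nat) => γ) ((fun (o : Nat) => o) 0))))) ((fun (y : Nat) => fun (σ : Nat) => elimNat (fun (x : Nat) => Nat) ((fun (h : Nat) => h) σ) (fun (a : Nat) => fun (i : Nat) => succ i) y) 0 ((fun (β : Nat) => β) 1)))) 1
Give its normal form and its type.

reduced normal form:
  vnil (Eq Nat 1 1)
type:
  Vec (Eq Nat 1 1) 0
observation: the first redex contracted is a beta-redex; the normal form is reached in 12 normal-order steps.


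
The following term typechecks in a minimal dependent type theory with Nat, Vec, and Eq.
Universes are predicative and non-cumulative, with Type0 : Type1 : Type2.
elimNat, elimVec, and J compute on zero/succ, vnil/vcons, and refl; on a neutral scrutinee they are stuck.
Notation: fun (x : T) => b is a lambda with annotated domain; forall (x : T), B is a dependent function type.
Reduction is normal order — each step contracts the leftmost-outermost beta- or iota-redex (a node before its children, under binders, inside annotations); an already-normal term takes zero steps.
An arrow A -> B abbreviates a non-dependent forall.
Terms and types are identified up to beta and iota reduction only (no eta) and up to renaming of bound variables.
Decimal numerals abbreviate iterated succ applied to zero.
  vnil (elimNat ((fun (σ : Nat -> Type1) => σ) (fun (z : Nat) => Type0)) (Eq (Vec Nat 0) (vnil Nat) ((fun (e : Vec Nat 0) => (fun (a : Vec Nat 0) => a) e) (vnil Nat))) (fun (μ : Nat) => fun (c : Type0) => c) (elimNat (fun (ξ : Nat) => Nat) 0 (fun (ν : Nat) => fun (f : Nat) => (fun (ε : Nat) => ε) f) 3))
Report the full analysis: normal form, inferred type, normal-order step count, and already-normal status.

resulting normal form:
  vnil (Eq (Vec Nat 0) (vnil Nat) (vnil Nat))
the term's type:
  Vec (Eq (Vec Nat 0) (vnil Nat) (vnil Nat)) 0
reduction steps (normal order): 17
started in normal form: no
first redex: a beta-redex


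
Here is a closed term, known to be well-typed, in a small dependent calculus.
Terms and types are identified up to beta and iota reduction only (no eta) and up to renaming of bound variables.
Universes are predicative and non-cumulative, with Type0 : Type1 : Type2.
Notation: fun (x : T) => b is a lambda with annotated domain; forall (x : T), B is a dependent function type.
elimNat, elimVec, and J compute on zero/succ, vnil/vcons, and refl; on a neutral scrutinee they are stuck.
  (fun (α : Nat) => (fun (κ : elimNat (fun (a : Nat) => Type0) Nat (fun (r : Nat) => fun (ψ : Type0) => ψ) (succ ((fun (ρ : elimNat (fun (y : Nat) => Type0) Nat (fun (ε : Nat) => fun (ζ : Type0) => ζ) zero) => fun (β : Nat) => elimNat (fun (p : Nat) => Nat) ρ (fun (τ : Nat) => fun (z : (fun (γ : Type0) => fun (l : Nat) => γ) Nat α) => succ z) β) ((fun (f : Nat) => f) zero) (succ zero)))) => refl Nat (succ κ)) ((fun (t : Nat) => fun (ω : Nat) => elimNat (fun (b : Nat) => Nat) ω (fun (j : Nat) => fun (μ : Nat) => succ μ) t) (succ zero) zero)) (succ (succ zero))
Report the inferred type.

the term's type:
  Eq Nat (succ (succ zero)) (succ (succ zero))


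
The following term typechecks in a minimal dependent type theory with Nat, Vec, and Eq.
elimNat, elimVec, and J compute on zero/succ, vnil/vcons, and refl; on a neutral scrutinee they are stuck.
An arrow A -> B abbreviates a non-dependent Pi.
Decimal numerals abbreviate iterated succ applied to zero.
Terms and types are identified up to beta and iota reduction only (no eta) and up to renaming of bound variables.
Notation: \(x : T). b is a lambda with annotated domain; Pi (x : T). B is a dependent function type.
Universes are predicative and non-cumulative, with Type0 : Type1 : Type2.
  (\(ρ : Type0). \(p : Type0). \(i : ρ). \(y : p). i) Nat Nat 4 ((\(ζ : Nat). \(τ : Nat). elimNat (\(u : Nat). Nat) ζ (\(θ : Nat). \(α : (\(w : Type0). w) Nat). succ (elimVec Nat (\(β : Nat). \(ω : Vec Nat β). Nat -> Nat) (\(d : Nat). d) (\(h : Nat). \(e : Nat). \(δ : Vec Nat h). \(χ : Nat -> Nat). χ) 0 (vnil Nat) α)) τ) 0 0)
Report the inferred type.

inferred type:
  Nat


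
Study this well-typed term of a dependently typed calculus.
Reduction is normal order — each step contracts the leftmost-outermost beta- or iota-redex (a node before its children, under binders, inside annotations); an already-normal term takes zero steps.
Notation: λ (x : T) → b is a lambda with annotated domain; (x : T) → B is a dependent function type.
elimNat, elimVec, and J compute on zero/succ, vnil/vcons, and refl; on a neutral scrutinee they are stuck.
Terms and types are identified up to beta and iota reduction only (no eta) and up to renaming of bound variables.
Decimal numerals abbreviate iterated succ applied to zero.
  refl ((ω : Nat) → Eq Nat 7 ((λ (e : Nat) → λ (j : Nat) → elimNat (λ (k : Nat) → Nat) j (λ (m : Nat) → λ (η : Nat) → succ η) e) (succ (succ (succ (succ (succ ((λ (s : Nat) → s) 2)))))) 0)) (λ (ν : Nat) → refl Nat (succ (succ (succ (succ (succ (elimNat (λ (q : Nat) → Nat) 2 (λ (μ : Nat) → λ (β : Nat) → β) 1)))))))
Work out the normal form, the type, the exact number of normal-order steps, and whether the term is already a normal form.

normal form:
  refl ((ω : Nat) → Eq Nat 7 7) (λ (e : Nat) → refl Nat 7)
type:
  Eq ((ω : Nat) → Eq Nat 7 7) (λ (e : Nat) → refl Nat 7) (λ (j : Nat) → refl Nat 7)
reduction steps (normal order): 29
started in normal form: no
first contracted redex: a beta-redex


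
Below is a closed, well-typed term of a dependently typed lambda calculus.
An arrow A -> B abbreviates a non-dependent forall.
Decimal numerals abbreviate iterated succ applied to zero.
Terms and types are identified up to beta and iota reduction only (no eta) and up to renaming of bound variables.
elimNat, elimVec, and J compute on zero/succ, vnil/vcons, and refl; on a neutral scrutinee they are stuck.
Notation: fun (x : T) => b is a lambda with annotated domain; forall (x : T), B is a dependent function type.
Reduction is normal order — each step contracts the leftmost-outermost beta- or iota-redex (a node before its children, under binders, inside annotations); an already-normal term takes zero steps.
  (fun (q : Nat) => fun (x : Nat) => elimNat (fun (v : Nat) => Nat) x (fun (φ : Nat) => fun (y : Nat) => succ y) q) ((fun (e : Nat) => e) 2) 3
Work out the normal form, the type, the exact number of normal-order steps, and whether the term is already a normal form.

reduced normal form:
  5
the term's type:
  Nat
normal-order step count: 10
already normal: no
first redex: a beta-redex


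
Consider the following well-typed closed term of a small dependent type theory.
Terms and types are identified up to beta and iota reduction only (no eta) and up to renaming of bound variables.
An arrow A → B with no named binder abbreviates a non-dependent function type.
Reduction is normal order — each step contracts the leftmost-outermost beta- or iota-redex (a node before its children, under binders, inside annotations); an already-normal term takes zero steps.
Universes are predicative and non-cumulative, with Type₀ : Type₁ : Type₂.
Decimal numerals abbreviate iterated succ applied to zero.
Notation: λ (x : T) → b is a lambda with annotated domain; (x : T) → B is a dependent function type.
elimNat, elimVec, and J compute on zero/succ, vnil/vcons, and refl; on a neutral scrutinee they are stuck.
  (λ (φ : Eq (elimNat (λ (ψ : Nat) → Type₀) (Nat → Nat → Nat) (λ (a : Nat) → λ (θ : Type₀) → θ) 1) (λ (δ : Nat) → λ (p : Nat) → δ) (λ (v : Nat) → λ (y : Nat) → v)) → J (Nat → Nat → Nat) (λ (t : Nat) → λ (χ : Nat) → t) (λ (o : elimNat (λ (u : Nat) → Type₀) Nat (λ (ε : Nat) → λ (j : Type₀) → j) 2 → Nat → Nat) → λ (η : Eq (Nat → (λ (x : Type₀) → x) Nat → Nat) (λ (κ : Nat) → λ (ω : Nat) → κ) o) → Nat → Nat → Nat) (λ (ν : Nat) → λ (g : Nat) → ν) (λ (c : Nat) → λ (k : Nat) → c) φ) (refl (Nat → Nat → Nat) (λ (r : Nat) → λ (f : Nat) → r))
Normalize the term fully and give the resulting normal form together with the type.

normal form:
  λ (φ : Nat) → λ (ψ : Nat) → φ
type:
  Nat → Nat → Nat
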